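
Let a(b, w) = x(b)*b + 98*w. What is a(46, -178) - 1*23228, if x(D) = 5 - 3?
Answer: -40580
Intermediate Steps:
x(D) = 2
a(b, w) = 2*b + 98*w
a(46, -178) - 1*23228 = (2*46 + 98*(-178)) - 1*23228 = (92 - 17444) - 23228 = -17352 - 23228 = -40580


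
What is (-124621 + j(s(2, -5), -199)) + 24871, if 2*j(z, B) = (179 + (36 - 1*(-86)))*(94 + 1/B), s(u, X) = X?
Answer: -34070295/398 ≈ -85604.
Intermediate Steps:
j(z, B) = 14147 + 301/(2*B) (j(z, B) = ((179 + (36 - 1*(-86)))*(94 + 1/B))/2 = ((179 + (36 + 86))*(94 + 1/B))/2 = ((179 + 122)*(94 + 1/B))/2 = (301*(94 + 1/B))/2 = (28294 + 301/B)/2 = 14147 + 301/(2*B))
(-124621 + j(s(2, -5), -199)) + 24871 = (-124621 + (14147 + (301/2)/(-199))) + 24871 = (-124621 + (14147 + (301/2)*(-1/199))) + 24871 = (-124621 + (14147 - 301/398)) + 24871 = (-124621 + 5630205/398) + 24871 = -43968953/398 + 24871 = -34070295/398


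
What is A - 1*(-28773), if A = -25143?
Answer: 3630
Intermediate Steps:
A - 1*(-28773) = -25143 - 1*(-28773) = -25143 + 28773 = 3630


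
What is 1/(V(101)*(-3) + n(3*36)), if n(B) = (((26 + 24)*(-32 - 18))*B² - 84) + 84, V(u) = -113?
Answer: -1/29159661 ≈ -3.4294e-8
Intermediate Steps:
n(B) = -2500*B² (n(B) = ((50*(-50))*B² - 84) + 84 = (-2500*B² - 84) + 84 = (-84 - 2500*B²) + 84 = -2500*B²)
1/(V(101)*(-3) + n(3*36)) = 1/(-113*(-3) - 2500*(3*36)²) = 1/(339 - 2500*108²) = 1/(339 - 2500*11664) = 1/(339 - 29160000) = 1/(-29159661) = -1/29159661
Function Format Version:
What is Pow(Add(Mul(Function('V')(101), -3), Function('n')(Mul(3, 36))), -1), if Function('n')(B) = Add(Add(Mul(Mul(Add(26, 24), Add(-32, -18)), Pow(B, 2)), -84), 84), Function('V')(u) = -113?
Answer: Rational(-1, 29159661) ≈ -3.4294e-8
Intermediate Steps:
Function('n')(B) = Mul(-2500, Pow(B, 2)) (Function('n')(B) = Add(Add(Mul(Mul(50, -50), Pow(B, 2)), -84), 84) = Add(Add(Mul(-2500, Pow(B, 2)), -84), 84) = Add(Add(-84, Mul(-2500, Pow(B, 2))), 84) = Mul(-2500, Pow(B, 2)))
Pow(Add(Mul(Function('V')(101), -3), Function('n')(Mul(3, 36))), -1) = Pow(Add(Mul(-113, -3), Mul(-2500, Pow(Mul(3, 36), 2))), -1) = Pow(Add(339, Mul(-2500, Pow(108, 2))), -1) = Pow(Add(339, Mul(-2500, 11664)), -1) = Pow(Add(339, -29160000), -1) = Pow(-29159661, -1) = Rational(-1, 29159661)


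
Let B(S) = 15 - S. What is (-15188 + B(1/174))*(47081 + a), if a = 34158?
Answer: -214479327617/174 ≈ -1.2326e+9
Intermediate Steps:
(-15188 + B(1/174))*(47081 + a) = (-15188 + (15 - 1/174))*(47081 + 34158) = (-15188 + (15 - 1*1/174))*81239 = (-15188 + (15 - 1/174))*81239 = (-15188 + 2609/174)*81239 = -2640103/174*81239 = -214479327617/174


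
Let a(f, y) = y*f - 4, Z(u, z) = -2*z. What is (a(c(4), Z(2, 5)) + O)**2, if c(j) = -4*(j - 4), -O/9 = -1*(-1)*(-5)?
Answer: 1681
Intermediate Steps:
O = 45 (O = -9*(-1*(-1))*(-5) = -9*(-5) = 45)
c(j) = 16 - 4*j (c(j) = -4*(-4 + j) = 16 - 4*j)
a(f, y) = -4 + f*y (a(f, y) = f*y - 4 = -4 + f*y)
(a(c(4), Z(2, 5)) + O)**2 = ((-4 + (16 - 4*4)*(-2*5)) + 45)**2 = ((-4 + (16 - 16)*(-10)) + 45)**2 = ((-4 + 0*(-10)) + 45)**2 = ((-4 + 0) + 45)**2 = (-4 + 45)**2 = 41**2 = 1681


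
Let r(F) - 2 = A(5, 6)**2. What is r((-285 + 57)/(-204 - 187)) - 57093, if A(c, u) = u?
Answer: -57055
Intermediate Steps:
r(F) = 38 (r(F) = 2 + 6**2 = 2 + 36 = 38)
r((-285 + 57)/(-204 - 187)) - 57093 = 38 - 57093 = -57055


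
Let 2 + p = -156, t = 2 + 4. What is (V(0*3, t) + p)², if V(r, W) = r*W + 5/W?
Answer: 889249/36 ≈ 24701.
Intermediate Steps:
t = 6
p = -158 (p = -2 - 156 = -158)
V(r, W) = 5/W + W*r (V(r, W) = W*r + 5/W = 5/W + W*r)
(V(0*3, t) + p)² = ((5/6 + 6*(0*3)) - 158)² = ((5*(⅙) + 6*0) - 158)² = ((⅚ + 0) - 158)² = (⅚ - 158)² = (-943/6)² = 889249/36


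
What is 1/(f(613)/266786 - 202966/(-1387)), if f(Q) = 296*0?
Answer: 1387/202966 ≈ 0.0068337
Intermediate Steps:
f(Q) = 0
1/(f(613)/266786 - 202966/(-1387)) = 1/(0/266786 - 202966/(-1387)) = 1/(0*(1/266786) - 202966*(-1/1387)) = 1/(0 + 202966/1387) = 1/(202966/1387) = 1387/202966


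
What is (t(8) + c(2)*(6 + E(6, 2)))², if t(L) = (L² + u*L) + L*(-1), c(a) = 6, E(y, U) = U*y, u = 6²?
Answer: 204304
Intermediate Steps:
u = 36
t(L) = L² + 35*L (t(L) = (L² + 36*L) + L*(-1) = (L² + 36*L) - L = L² + 35*L)
(t(8) + c(2)*(6 + E(6, 2)))² = (8*(35 + 8) + 6*(6 + 2*6))² = (8*43 + 6*(6 + 12))² = (344 + 6*18)² = (344 + 108)² = 452² = 204304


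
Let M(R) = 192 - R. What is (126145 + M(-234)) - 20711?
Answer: 105860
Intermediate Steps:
(126145 + M(-234)) - 20711 = (126145 + (192 - 1*(-234))) - 20711 = (126145 + (192 + 234)) - 20711 = (126145 + 426) - 20711 = 126571 - 20711 = 105860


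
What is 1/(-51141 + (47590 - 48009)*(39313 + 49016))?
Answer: -1/37060992 ≈ -2.6983e-8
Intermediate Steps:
1/(-51141 + (47590 - 48009)*(39313 + 49016)) = 1/(-51141 - 419*88329) = 1/(-51141 - 37009851) = 1/(-37060992) = -1/37060992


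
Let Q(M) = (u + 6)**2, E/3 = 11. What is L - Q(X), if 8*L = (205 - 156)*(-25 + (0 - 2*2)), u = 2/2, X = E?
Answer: -1813/8 ≈ -226.63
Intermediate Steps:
E = 33 (E = 3*11 = 33)
X = 33
u = 1 (u = 2*(1/2) = 1)
Q(M) = 49 (Q(M) = (1 + 6)**2 = 7**2 = 49)
L = -1421/8 (L = ((205 - 156)*(-25 + (0 - 2*2)))/8 = (49*(-25 + (0 - 4)))/8 = (49*(-25 - 4))/8 = (49*(-29))/8 = (1/8)*(-1421) = -1421/8 ≈ -177.63)
L - Q(X) = -1421/8 - 1*49 = -1421/8 - 49 = -1813/8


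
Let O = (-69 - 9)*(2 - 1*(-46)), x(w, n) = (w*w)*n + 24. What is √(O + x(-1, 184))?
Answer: 4*I*√221 ≈ 59.464*I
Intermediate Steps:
x(w, n) = 24 + n*w² (x(w, n) = w²*n + 24 = n*w² + 24 = 24 + n*w²)
O = -3744 (O = -78*(2 + 46) = -78*48 = -3744)
√(O + x(-1, 184)) = √(-3744 + (24 + 184*(-1)²)) = √(-3744 + (24 + 184*1)) = √(-3744 + (24 + 184)) = √(-3744 + 208) = √(-3536) = 4*I*√221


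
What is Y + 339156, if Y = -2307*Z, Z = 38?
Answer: 251490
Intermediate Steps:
Y = -87666 (Y = -2307*38 = -87666)
Y + 339156 = -87666 + 339156 = 251490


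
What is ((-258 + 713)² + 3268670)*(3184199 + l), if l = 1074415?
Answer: 14801643386730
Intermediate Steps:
((-258 + 713)² + 3268670)*(3184199 + l) = ((-258 + 713)² + 3268670)*(3184199 + 1074415) = (455² + 3268670)*4258614 = (207025 + 3268670)*4258614 = 3475695*4258614 = 14801643386730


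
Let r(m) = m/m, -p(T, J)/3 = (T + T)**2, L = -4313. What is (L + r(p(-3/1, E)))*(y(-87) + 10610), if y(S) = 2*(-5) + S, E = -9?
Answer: -45332056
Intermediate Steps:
p(T, J) = -12*T**2 (p(T, J) = -3*(T + T)**2 = -3*4*T**2 = -12*T**2)
r(m) = 1
y(S) = -10 + S
(L + r(p(-3/1, E)))*(y(-87) + 10610) = (-4313 + 1)*((-10 - 87) + 10610) = -4312*(-97 + 10610) = -4312*10513 = -45332056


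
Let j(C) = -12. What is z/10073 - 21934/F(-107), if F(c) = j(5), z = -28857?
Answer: 110297449/60438 ≈ 1825.0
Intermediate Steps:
F(c) = -12
z/10073 - 21934/F(-107) = -28857/10073 - 21934/(-12) = -28857*1/10073 - 21934*(-1/12) = -28857/10073 + 10967/6 = 110297449/60438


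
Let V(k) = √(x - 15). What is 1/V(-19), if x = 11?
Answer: -I/2 ≈ -0.5*I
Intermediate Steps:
V(k) = 2*I (V(k) = √(11 - 15) = √(-4) = 2*I)
1/V(-19) = 1/(2*I) = -I/2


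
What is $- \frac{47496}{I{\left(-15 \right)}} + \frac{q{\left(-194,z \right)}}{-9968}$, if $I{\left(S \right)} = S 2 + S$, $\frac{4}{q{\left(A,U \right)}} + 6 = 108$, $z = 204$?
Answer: $\frac{447137897}{423640} \approx 1055.5$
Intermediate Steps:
$q{\left(A,U \right)} = \frac{2}{51}$ ($q{\left(A,U \right)} = \frac{4}{-6 + 108} = \frac{4}{102} = 4 \cdot \frac{1}{102} = \frac{2}{51}$)
$I{\left(S \right)} = 3 S$ ($I{\left(S \right)} = 2 S + S = 3 S$)
$- \frac{47496}{I{\left(-15 \right)}} + \frac{q{\left(-194,z \right)}}{-9968} = - \frac{47496}{3 \left(-15\right)} + \frac{2}{51 \left(-9968\right)} = - \frac{47496}{-45} + \frac{2}{51} \left(- \frac{1}{9968}\right) = \left(-47496\right) \left(- \frac{1}{45}\right) - \frac{1}{254184} = \frac{15832}{15} - \frac{1}{254184} = \frac{447137897}{423640}$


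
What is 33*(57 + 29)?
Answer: 2838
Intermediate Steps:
33*(57 + 29) = 33*86 = 2838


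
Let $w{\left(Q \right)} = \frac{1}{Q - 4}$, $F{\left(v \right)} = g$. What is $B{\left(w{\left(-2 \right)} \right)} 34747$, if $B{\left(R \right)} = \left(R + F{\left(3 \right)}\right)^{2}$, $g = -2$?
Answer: $\frac{5872243}{36} \approx 1.6312 \cdot 10^{5}$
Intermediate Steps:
$F{\left(v \right)} = -2$
$w{\left(Q \right)} = \frac{1}{-4 + Q}$
$B{\left(R \right)} = \left(-2 + R\right)^{2}$ ($B{\left(R \right)} = \left(R - 2\right)^{2} = \left(-2 + R\right)^{2}$)
$B{\left(w{\left(-2 \right)} \right)} 34747 = \left(-2 + \frac{1}{-4 - 2}\right)^{2} \cdot 34747 = \left(-2 + \frac{1}{-6}\right)^{2} \cdot 34747 = \left(-2 - \frac{1}{6}\right)^{2} \cdot 34747 = \left(- \frac{13}{6}\right)^{2} \cdot 34747 = \frac{169}{36} \cdot 34747 = \frac{5872243}{36}$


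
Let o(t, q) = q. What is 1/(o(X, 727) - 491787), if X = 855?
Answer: -1/491060 ≈ -2.0364e-6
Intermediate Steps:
1/(o(X, 727) - 491787) = 1/(727 - 491787) = 1/(-491060) = -1/491060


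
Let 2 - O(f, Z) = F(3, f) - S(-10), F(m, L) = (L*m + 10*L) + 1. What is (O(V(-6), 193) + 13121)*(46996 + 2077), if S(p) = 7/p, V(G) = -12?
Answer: 6515569429/10 ≈ 6.5156e+8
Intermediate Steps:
F(m, L) = 1 + 10*L + L*m (F(m, L) = (10*L + L*m) + 1 = 1 + 10*L + L*m)
O(f, Z) = 3/10 - 13*f (O(f, Z) = 2 - ((1 + 10*f + f*3) - 7/(-10)) = 2 - ((1 + 10*f + 3*f) - 7*(-1)/10) = 2 - ((1 + 13*f) - 1*(-7/10)) = 2 - ((1 + 13*f) + 7/10) = 2 - (17/10 + 13*f) = 2 + (-17/10 - 13*f) = 3/10 - 13*f)
(O(V(-6), 193) + 13121)*(46996 + 2077) = ((3/10 - 13*(-12)) + 13121)*(46996 + 2077) = ((3/10 + 156) + 13121)*49073 = (1563/10 + 13121)*49073 = (132773/10)*49073 = 6515569429/10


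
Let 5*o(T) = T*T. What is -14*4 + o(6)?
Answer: -244/5 ≈ -48.800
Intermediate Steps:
o(T) = T²/5 (o(T) = (T*T)/5 = T²/5)
-14*4 + o(6) = -14*4 + (⅕)*6² = -56 + (⅕)*36 = -56 + 36/5 = -244/5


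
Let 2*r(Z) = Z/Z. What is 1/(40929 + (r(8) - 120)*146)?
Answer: 1/23482 ≈ 4.2586e-5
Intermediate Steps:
r(Z) = ½ (r(Z) = (Z/Z)/2 = (½)*1 = ½)
1/(40929 + (r(8) - 120)*146) = 1/(40929 + (½ - 120)*146) = 1/(40929 - 239/2*146) = 1/(40929 - 17447) = 1/23482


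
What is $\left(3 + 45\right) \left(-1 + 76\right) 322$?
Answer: $1159200$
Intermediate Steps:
$\left(3 + 45\right) \left(-1 + 76\right) 322 = 48 \cdot 75 \cdot 322 = 3600 \cdot 322 = 1159200$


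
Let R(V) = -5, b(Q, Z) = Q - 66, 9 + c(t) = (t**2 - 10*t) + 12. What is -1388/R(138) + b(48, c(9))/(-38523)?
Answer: 17823338/64205 ≈ 277.60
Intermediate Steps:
c(t) = 3 + t**2 - 10*t (c(t) = -9 + ((t**2 - 10*t) + 12) = -9 + (12 + t**2 - 10*t) = 3 + t**2 - 10*t)
b(Q, Z) = -66 + Q
-1388/R(138) + b(48, c(9))/(-38523) = -1388/(-5) + (-66 + 48)/(-38523) = -1388*(-1/5) - 18*(-1/38523) = 1388/5 + 6/12841 = 17823338/64205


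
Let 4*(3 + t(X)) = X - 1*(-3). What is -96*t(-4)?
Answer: 312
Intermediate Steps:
t(X) = -9/4 + X/4 (t(X) = -3 + (X - 1*(-3))/4 = -3 + (X + 3)/4 = -3 + (3 + X)/4 = -3 + (¾ + X/4) = -9/4 + X/4)
-96*t(-4) = -96*(-9/4 + (¼)*(-4)) = -96*(-9/4 - 1) = -96*(-13/4) = 312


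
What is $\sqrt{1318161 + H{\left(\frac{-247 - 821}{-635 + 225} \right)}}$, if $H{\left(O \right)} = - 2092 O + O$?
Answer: $\frac{\sqrt{32817855}}{5} \approx 1145.7$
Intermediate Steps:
$H{\left(O \right)} = - 2091 O$
$\sqrt{1318161 + H{\left(\frac{-247 - 821}{-635 + 225} \right)}} = \sqrt{1318161 - 2091 \frac{-247 - 821}{-635 + 225}} = \sqrt{1318161 - 2091 \left(- \frac{1068}{-410}\right)} = \sqrt{1318161 - 2091 \left(\left(-1068\right) \left(- \frac{1}{410}\right)\right)} = \sqrt{1318161 - \frac{27234}{5}} = \sqrt{\frac{6563571}{5}} = \frac{\sqrt{32817855}}{5}$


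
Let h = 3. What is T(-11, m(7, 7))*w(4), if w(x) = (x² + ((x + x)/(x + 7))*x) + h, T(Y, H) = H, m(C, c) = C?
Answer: 1687/11 ≈ 153.36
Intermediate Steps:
w(x) = 3 + x² + 2*x²/(7 + x) (w(x) = (x² + ((x + x)/(x + 7))*x) + 3 = (x² + ((2*x)/(7 + x))*x) + 3 = (x² + (2*x/(7 + x))*x) + 3 = (x² + 2*x²/(7 + x)) + 3 = 3 + x² + 2*x²/(7 + x))
T(-11, m(7, 7))*w(4) = 7*((21 + 4³ + 3*4 + 9*4²)/(7 + 4)) = 7*((21 + 64 + 12 + 9*16)/11) = 7*((21 + 64 + 12 + 144)/11) = 7*((1/11)*241) = 7*(241/11) = 1687/11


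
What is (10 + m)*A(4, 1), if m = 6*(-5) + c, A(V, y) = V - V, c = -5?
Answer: 0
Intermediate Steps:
A(V, y) = 0
m = -35 (m = 6*(-5) - 5 = -30 - 5 = -35)
(10 + m)*A(4, 1) = (10 - 35)*0 = -25*0 = 0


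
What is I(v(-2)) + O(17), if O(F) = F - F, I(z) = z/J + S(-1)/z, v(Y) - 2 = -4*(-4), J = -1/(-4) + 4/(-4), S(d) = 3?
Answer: -143/6 ≈ -23.833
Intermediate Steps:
J = -¾ (J = -1*(-¼) + 4*(-¼) = ¼ - 1 = -¾ ≈ -0.75000)
v(Y) = 18 (v(Y) = 2 - 4*(-4) = 2 + 16 = 18)
I(z) = 3/z - 4*z/3 (I(z) = z/(-¾) + 3/z = z*(-4/3) + 3/z = -4*z/3 + 3/z = 3/z - 4*z/3)
O(F) = 0
I(v(-2)) + O(17) = (3/18 - 4/3*18) + 0 = (3*(1/18) - 24) + 0 = (⅙ - 24) + 0 = -143/6 + 0 = -143/6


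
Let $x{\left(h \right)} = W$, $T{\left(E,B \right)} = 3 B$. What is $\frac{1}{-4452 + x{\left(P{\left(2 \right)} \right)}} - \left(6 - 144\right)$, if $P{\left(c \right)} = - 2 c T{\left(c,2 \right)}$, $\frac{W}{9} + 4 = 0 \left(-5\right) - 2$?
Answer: $\frac{621827}{4506} \approx 138.0$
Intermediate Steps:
$W = -54$ ($W = -36 + 9 \left(0 \left(-5\right) - 2\right) = -36 + 9 \left(0 - 2\right) = -36 + 9 \left(-2\right) = -36 - 18 = -54$)
$P{\left(c \right)} = - 12 c$ ($P{\left(c \right)} = - 2 c 3 \cdot 2 = - 2 c 6 = - 12 c$)
$x{\left(h \right)} = -54$
$\frac{1}{-4452 + x{\left(P{\left(2 \right)} \right)}} - \left(6 - 144\right) = \frac{1}{-4452 - 54} - \left(6 - 144\right) = \frac{1}{-4506} - \left(6 - 144\right) = - \frac{1}{4506} - -138 = - \frac{1}{4506} + 138 = \frac{621827}{4506}$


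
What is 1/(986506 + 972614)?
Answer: 1/1959120 ≈ 5.1043e-7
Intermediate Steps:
1/(986506 + 972614) = 1/1959120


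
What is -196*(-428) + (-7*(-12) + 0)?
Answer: 83972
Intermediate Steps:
-196*(-428) + (-7*(-12) + 0) = 83888 + (84 + 0) = 83888 + 84 = 83972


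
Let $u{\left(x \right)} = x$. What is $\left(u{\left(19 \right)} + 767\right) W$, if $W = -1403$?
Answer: $-1102758$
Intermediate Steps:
$\left(u{\left(19 \right)} + 767\right) W = \left(19 + 767\right) \left(-1403\right) = 786 \left(-1403\right) = -1102758$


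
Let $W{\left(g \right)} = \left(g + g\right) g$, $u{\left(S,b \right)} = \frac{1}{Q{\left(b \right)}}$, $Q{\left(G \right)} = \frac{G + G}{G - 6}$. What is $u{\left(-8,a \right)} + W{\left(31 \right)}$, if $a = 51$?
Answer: $\frac{65363}{34} \approx 1922.4$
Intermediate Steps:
$Q{\left(G \right)} = \frac{2 G}{-6 + G}$
$u{\left(S,b \right)} = \frac{-6 + b}{2 b}$ ($u{\left(S,b \right)} = \frac{1}{2 b \frac{1}{-6 + b}} = \frac{-6 + b}{2 b}$)
$W{\left(g \right)} = 2 g^{2}$ ($W{\left(g \right)} = 2 g g = 2 g^{2}$)
$u{\left(-8,a \right)} + W{\left(31 \right)} = \frac{-6 + 51}{2 \cdot 51} + 2 \cdot 31^{2} = \frac{1}{2} \cdot \frac{1}{51} \cdot 45 + 2 \cdot 961 = \frac{15}{34} + 1922 = \frac{65363}{34}$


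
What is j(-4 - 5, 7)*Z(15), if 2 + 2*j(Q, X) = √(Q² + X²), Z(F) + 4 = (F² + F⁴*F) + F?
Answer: -759611 + 759611*√130/2 ≈ 3.5708e+6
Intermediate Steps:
Z(F) = -4 + F + F² + F⁵ (Z(F) = -4 + ((F² + F⁴*F) + F) = -4 + ((F² + F⁵) + F) = -4 + (F + F² + F⁵) = -4 + F + F² + F⁵)
j(Q, X) = -1 + √(Q² + X²)/2
j(-4 - 5, 7)*Z(15) = (-1 + √((-4 - 5)² + 7²)/2)*(-4 + 15 + 15² + 15⁵) = (-1 + √((-9)² + 49)/2)*(-4 + 15 + 225 + 759375) = (-1 + √(81 + 49)/2)*759611 = (-1 + √130/2)*759611 = -759611 + 759611*√130/2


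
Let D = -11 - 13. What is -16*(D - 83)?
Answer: 1712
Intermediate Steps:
D = -24
-16*(D - 83) = -16*(-24 - 83) = -16*(-107) = 1712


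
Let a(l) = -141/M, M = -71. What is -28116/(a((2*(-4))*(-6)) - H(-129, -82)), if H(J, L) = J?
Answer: -166353/775 ≈ -214.65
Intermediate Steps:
a(l) = 141/71 (a(l) = -141/(-71) = -141*(-1/71) = 141/71)
-28116/(a((2*(-4))*(-6)) - H(-129, -82)) = -28116/(141/71 - 1*(-129)) = -28116/(141/71 + 129) = -28116/9300/71 = -28116*71/9300 = -166353/775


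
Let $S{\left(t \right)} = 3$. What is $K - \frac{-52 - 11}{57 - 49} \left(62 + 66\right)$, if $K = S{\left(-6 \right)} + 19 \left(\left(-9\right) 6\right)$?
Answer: $-15$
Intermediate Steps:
$K = -1023$ ($K = 3 + 19 \left(\left(-9\right) 6\right) = 3 + 19 \left(-54\right) = 3 - 1026 = -1023$)
$K - \frac{-52 - 11}{57 - 49} \left(62 + 66\right) = -1023 - \frac{-52 - 11}{57 - 49} \left(62 + 66\right) = -1023 - - \frac{63}{8} \cdot 128 = -1023 - \left(-63\right) \frac{1}{8} \cdot 128 = -1023 - \left(- \frac{63}{8}\right) 128 = -1023 - -1008 = -1023 + 1008 = -15$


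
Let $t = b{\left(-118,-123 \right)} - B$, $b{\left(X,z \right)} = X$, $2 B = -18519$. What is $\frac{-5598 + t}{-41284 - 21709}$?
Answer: $- \frac{7087}{125986} \approx -0.056252$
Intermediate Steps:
$B = - \frac{18519}{2}$ ($B = \frac{1}{2} \left(-18519\right) = - \frac{18519}{2} \approx -9259.5$)
$t = \frac{18283}{2}$ ($t = -118 - - \frac{18519}{2} = -118 + \frac{18519}{2} = \frac{18283}{2} \approx 9141.5$)
$\frac{-5598 + t}{-41284 - 21709} = \frac{-5598 + \frac{18283}{2}}{-41284 - 21709} = \frac{7087}{2 \left(-62993\right)} = \frac{7087}{2} \left(- \frac{1}{62993}\right) = - \frac{7087}{125986}$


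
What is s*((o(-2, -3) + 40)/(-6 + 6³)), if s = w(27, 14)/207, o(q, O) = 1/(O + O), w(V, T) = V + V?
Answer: 239/4830 ≈ 0.049482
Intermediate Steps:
w(V, T) = 2*V
o(q, O) = 1/(2*O)
s = 6/23 (s = (2*27)/207 = 54*(1/207) = 6/23 ≈ 0.26087)
s*((o(-2, -3) + 40)/(-6 + 6³)) = 6*(((½)/(-3) + 40)/(-6 + 6³))/23 = 6*(((½)*(-⅓) + 40)/(-6 + 216))/23 = 6*((-⅙ + 40)/210)/23 = 6*((239/6)*(1/210))/23 = (6/23)*(239/1260) = 239/4830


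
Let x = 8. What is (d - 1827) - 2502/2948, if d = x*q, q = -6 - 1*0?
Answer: -2765001/1474 ≈ -1875.8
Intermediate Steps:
q = -6 (q = -6 + 0 = -6)
d = -48 (d = 8*(-6) = -48)
(d - 1827) - 2502/2948 = (-48 - 1827) - 2502/2948 = -1875 - 2502*1/2948 = -1875 - 1251/1474 = -2765001/1474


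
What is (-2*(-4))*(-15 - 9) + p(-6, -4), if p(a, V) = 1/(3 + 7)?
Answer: -1919/10 ≈ -191.90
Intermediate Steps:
p(a, V) = 1/10
(-2*(-4))*(-15 - 9) + p(-6, -4) = (-2*(-4))*(-15 - 9) + 1/10 = 8*(-24) + 1/10 = -192 + 1/10 = -1919/10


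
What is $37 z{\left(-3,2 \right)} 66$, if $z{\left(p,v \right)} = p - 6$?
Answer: $-21978$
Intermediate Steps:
$z{\left(p,v \right)} = -6 + p$
$37 z{\left(-3,2 \right)} 66 = 37 \left(-6 - 3\right) 66 = 37 \left(-9\right) 66 = \left(-333\right) 66 = -21978$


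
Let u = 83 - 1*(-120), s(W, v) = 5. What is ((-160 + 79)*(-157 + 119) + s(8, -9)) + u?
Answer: 3286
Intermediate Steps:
u = 203 (u = 83 + 120 = 203)
((-160 + 79)*(-157 + 119) + s(8, -9)) + u = ((-160 + 79)*(-157 + 119) + 5) + 203 = (-81*(-38) + 5) + 203 = (3078 + 5) + 203 = 3083 + 203 = 3286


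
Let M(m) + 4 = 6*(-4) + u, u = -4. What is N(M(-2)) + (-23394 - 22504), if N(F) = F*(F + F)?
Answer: -43850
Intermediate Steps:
M(m) = -32 (M(m) = -4 + (6*(-4) - 4) = -4 + (-24 - 4) = -4 - 28 = -32)
N(F) = 2*F² (N(F) = F*(2*F) = 2*F²)
N(M(-2)) + (-23394 - 22504) = 2*(-32)² + (-23394 - 22504) = 2*1024 - 45898 = 2048 - 45898 = -43850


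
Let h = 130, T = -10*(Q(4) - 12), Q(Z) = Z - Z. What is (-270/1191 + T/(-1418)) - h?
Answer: -36679120/281473 ≈ -130.31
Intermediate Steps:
Q(Z) = 0
T = 120 (T = -10*(0 - 12) = -10*(-12) = 120)
(-270/1191 + T/(-1418)) - h = (-270/1191 + 120/(-1418)) - 1*130 = (-270*1/1191 + 120*(-1/1418)) - 130 = (-90/397 - 60/709) - 130 = -87630/281473 - 130 = -36679120/281473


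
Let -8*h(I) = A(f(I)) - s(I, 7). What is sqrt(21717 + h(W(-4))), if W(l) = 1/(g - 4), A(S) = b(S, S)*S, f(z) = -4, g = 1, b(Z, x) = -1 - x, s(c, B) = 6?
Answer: 21*sqrt(197)/2 ≈ 147.37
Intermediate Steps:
A(S) = S*(-1 - S) (A(S) = (-1 - S)*S = S*(-1 - S))
W(l) = -1/3 (W(l) = 1/(1 - 4) = 1/(-3) = -1/3)
h(I) = 9/4 (h(I) = -(-1*(-4)*(1 - 4) - 1*6)/8 = -(-1*(-4)*(-3) - 6)/8 = -(-12 - 6)/8 = -1/8*(-18) = 9/4)
sqrt(21717 + h(W(-4))) = sqrt(21717 + 9/4) = sqrt(86877/4) = 21*sqrt(197)/2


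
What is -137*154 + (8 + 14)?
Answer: -21076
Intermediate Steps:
-137*154 + (8 + 14) = -21098 + 22 = -21076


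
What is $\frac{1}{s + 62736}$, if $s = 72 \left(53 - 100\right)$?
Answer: $\frac{1}{59352} \approx 1.6849 \cdot 10^{-5}$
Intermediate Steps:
$s = -3384$ ($s = 72 \left(-47\right) = -3384$)
$\frac{1}{s + 62736} = \frac{1}{-3384 + 62736} = \frac{1}{59352}$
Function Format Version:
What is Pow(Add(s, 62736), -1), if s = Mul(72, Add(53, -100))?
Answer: Rational(1, 59352) ≈ 1.6849e-5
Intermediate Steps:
s = -3384 (s = Mul(72, -47) = -3384)
Pow(Add(s, 62736), -1) = Pow(Add(-3384, 62736), -1) = Pow(59352, -1) = Rational(1, 59352)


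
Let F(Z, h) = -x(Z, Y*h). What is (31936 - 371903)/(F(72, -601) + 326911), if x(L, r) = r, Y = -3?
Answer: -339967/325108 ≈ -1.0457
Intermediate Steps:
F(Z, h) = 3*h (F(Z, h) = -(-3)*h = 3*h)
(31936 - 371903)/(F(72, -601) + 326911) = (31936 - 371903)/(3*(-601) + 326911) = -339967/(-1803 + 326911) = -339967/325108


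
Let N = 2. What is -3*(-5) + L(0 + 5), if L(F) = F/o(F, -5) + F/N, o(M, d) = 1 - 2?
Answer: 25/2 ≈ 12.500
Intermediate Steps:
o(M, d) = -1
L(F) = -F/2 (L(F) = F/(-1) + F/2 = F*(-1) + F*(½) = -F + F/2 = -F/2)
-3*(-5) + L(0 + 5) = -3*(-5) - (0 + 5)/2 = 15 - ½*5 = 15 - 5/2 = 25/2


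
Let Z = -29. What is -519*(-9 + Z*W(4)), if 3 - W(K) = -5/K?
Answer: 274551/4 ≈ 68638.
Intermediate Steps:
W(K) = 3 + 5/K (W(K) = 3 - (-5)/K = 3 + 5/K)
-519*(-9 + Z*W(4)) = -519*(-9 - 29*(3 + 5/4)) = -519*(-9 - 29*17/4) = -519*(-9 - 493/4) = -519*(-529/4) = 274551/4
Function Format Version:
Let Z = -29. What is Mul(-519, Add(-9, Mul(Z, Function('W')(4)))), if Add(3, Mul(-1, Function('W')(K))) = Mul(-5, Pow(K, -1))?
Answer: Rational(274551, 4) ≈ 68638.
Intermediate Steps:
Function('W')(K) = Add(3, Mul(5, Pow(K, -1))) (Function('W')(K) = Add(3, Mul(-1, Mul(-5, Pow(K, -1)))) = Add(3, Mul(5, Pow(K, -1))))
Mul(-519, Add(-9, Mul(Z, Function('W')(4)))) = Mul(-519, Add(-9, Mul(-29, Add(3, Mul(5, Pow(4, -1)))))) = Mul(-519, Add(-9, Mul(-29, Add(3, Mul(5, Rational(1, 4)))))) = Mul(-519, Add(-9, Mul(-29, Add(3, Rational(5, 4))))) = Mul(-519, Add(-9, Mul(-29, Rational(17, 4)))) = Mul(-519, Add(-9, Rational(-493, 4))) = Mul(-519, Rational(-529, 4)) = Rational(274551, 4)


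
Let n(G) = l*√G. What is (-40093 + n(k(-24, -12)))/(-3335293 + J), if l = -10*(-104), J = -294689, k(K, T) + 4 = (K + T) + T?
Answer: 40093/3629982 - 1040*I*√13/1814991 ≈ 0.011045 - 0.002066*I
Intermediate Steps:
k(K, T) = -4 + K + 2*T (k(K, T) = -4 + ((K + T) + T) = -4 + (K + 2*T) = -4 + K + 2*T)
l = 1040
n(G) = 1040*√G
(-40093 + n(k(-24, -12)))/(-3335293 + J) = (-40093 + 1040*√(-4 - 24 + 2*(-12)))/(-3335293 - 294689) = (-40093 + 1040*√(-4 - 24 - 24))/(-3629982) = (-40093 + 1040*√(-52))*(-1/3629982) = (-40093 + 1040*(2*I*√13))*(-1/3629982) = (-40093 + 2080*I*√13)*(-1/3629982) = 40093/3629982 - 1040*I*√13/1814991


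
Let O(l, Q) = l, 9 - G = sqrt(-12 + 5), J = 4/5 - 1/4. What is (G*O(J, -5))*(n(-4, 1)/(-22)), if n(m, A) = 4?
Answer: -9/10 + I*sqrt(7)/10 ≈ -0.9 + 0.26458*I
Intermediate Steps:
J = 11/20 (J = 4*(1/5) - 1*1/4 = 4/5 - 1/4 = 11/20 ≈ 0.55000)
G = 9 - I*sqrt(7) (G = 9 - sqrt(-12 + 5) = 9 - sqrt(-7) = 9 - I*sqrt(7) ≈ 9.0 - 2.6458*I)
(G*O(J, -5))*(n(-4, 1)/(-22)) = ((9 - I*sqrt(7))*(11/20))*(4/(-22)) = (99/20 - 11*I*sqrt(7)/20)*(4*(-1/22)) = (99/20 - 11*I*sqrt(7)/20)*(-2/11) = -9/10 + I*sqrt(7)/10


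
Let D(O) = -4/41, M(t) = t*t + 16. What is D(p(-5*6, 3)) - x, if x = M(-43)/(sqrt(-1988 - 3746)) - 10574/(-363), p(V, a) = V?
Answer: -434986/14883 + 1865*I*sqrt(5734)/5734 ≈ -29.227 + 24.629*I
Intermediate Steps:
M(t) = 16 + t**2 (M(t) = t**2 + 16 = 16 + t**2)
D(O) = -4/41 (D(O) = -4*1/41 = -4/41)
x = 10574/363 - 1865*I*sqrt(5734)/5734 (x = (16 + (-43)**2)/(sqrt(-1988 - 3746)) - 10574/(-363) = (16 + 1849)/(sqrt(-5734)) - 10574*(-1/363) = 1865/((I*sqrt(5734))) + 10574/363 = 1865*(-I*sqrt(5734)/5734) + 10574/363 = -1865*I*sqrt(5734)/5734 + 10574/363 = 10574/363 - 1865*I*sqrt(5734)/5734 ≈ 29.129 - 24.629*I)
D(p(-5*6, 3)) - x = -4/41 - (10574/363 - 1865*I*sqrt(5734)/5734) = -4/41 + (-10574/363 + 1865*I*sqrt(5734)/5734) = -434986/14883 + 1865*I*sqrt(5734)/5734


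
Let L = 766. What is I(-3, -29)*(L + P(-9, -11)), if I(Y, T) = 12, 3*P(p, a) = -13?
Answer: 9140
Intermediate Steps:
P(p, a) = -13/3 (P(p, a) = (1/3)*(-13) = -13/3)
I(-3, -29)*(L + P(-9, -11)) = 12*(766 - 13/3) = 12*(2285/3) = 9140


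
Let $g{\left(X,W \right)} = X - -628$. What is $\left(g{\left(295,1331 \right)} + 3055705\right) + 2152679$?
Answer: $5209307$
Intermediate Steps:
$g{\left(X,W \right)} = 628 + X$ ($g{\left(X,W \right)} = X + 628 = 628 + X$)
$\left(g{\left(295,1331 \right)} + 3055705\right) + 2152679 = \left(\left(628 + 295\right) + 3055705\right) + 2152679 = \left(923 + 3055705\right) + 2152679 = 3056628 + 2152679 = 5209307$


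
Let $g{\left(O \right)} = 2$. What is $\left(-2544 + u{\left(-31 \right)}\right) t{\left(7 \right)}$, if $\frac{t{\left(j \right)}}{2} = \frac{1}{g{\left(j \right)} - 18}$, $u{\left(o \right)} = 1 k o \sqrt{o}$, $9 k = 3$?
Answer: $318 + \frac{31 i \sqrt{31}}{24} \approx 318.0 + 7.1917 i$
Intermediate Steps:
$k = \frac{1}{3}$ ($k = \frac{1}{9} \cdot 3 = \frac{1}{3} \approx 0.33333$)
$u{\left(o \right)} = \frac{o^{\frac{3}{2}}}{3}$ ($u{\left(o \right)} = 1 \cdot \frac{1}{3} o \sqrt{o} = \frac{o}{3} \sqrt{o} = \frac{o^{\frac{3}{2}}}{3}$)
$t{\left(j \right)} = - \frac{1}{8}$ ($t{\left(j \right)} = \frac{2}{2 - 18} = \frac{2}{-16} = 2 \left(- \frac{1}{16}\right) = - \frac{1}{8}$)
$\left(-2544 + u{\left(-31 \right)}\right) t{\left(7 \right)} = \left(-2544 + \frac{\left(-31\right)^{\frac{3}{2}}}{3}\right) \left(- \frac{1}{8}\right) = \left(-2544 + \frac{\left(-31\right) i \sqrt{31}}{3}\right) \left(- \frac{1}{8}\right) = \left(-2544 - \frac{31 i \sqrt{31}}{3}\right) \left(- \frac{1}{8}\right) = 318 + \frac{31 i \sqrt{31}}{24}$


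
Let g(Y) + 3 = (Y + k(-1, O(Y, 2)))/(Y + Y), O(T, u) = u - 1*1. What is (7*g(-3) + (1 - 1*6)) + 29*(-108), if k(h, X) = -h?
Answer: -9467/3 ≈ -3155.7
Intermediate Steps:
O(T, u) = -1 + u (O(T, u) = u - 1 = -1 + u)
g(Y) = -3 + (1 + Y)/(2*Y) (g(Y) = -3 + (Y - 1*(-1))/(Y + Y) = -3 + (Y + 1)/((2*Y)) = -3 + (1 + Y)*(1/(2*Y)) = -3 + (1 + Y)/(2*Y))
(7*g(-3) + (1 - 1*6)) + 29*(-108) = (7*((½)*(1 - 5*(-3))/(-3)) + (1 - 1*6)) + 29*(-108) = (7*((½)*(-⅓)*(1 + 15)) + (1 - 6)) - 3132 = (7*((½)*(-⅓)*16) - 5) - 3132 = (7*(-8/3) - 5) - 3132 = (-56/3 - 5) - 3132 = -71/3 - 3132 = -9467/3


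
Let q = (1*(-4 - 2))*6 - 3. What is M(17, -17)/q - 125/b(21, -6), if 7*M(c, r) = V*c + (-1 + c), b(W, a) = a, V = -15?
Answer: 3951/182 ≈ 21.709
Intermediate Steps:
q = -39 (q = (1*(-6))*6 - 3 = -6*6 - 3 = -36 - 3 = -39)
M(c, r) = -⅐ - 2*c (M(c, r) = (-15*c + (-1 + c))/7 = (-1 - 14*c)/7 = -⅐ - 2*c)
M(17, -17)/q - 125/b(21, -6) = (-⅐ - 2*17)/(-39) - 125/(-6) = (-⅐ - 34)*(-1/39) - 125*(-⅙) = -239/7*(-1/39) + 125/6 = 239/273 + 125/6 = 3951/182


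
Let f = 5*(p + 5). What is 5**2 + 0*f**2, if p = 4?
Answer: 25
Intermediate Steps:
f = 45 (f = 5*(4 + 5) = 5*9 = 45)
5**2 + 0*f**2 = 5**2 + 0*45**2 = 25 + 0*2025 = 25 + 0 = 25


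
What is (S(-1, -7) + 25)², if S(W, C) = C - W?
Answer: 361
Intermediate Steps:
(S(-1, -7) + 25)² = ((-7 - 1*(-1)) + 25)² = ((-7 + 1) + 25)² = (-6 + 25)² = 19² = 361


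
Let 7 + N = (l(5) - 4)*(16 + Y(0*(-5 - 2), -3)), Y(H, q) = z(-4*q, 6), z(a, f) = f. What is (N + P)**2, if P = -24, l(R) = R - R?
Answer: 14161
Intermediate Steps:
Y(H, q) = 6
l(R) = 0
N = -95 (N = -7 + (0 - 4)*(16 + 6) = -7 - 4*22 = -7 - 88 = -95)
(N + P)**2 = (-95 - 24)**2 = (-119)**2 = 14161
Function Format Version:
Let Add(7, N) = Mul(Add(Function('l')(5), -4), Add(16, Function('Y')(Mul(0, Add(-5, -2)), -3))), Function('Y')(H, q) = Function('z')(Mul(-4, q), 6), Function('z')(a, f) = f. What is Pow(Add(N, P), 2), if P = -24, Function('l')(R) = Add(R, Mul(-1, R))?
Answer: 14161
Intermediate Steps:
Function('Y')(H, q) = 6
Function('l')(R) = 0
N = -95 (N = Add(-7, Mul(Add(0, -4), Add(16, 6))) = Add(-7, Mul(-4, 22)) = Add(-7, -88) = -95)
Pow(Add(N, P), 2) = Pow(Add(-95, -24), 2) = Pow(-119, 2) = 14161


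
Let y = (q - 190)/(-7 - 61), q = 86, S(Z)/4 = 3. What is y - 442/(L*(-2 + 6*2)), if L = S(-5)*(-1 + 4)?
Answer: 923/3060 ≈ 0.30163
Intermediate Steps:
S(Z) = 12 (S(Z) = 4*3 = 12)
L = 36 (L = 12*(-1 + 4) = 12*3 = 36)
y = 26/17 (y = (86 - 190)/(-7 - 61) = -104/(-68) = -104*(-1/68) = 26/17 ≈ 1.5294)
y - 442/(L*(-2 + 6*2)) = 26/17 - 442/(36*(-2 + 6*2)) = 26/17 - 442/(36*(-2 + 12)) = 26/17 - 442/(36*10) = 26/17 - 442/360 = 26/17 - 1*221/180 = 26/17 - 221/180 = 923/3060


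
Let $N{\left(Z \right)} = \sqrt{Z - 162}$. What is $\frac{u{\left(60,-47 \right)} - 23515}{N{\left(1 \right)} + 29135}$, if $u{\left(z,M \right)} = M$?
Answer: $- \frac{6730185}{8322043} + \frac{231 i \sqrt{161}}{8322043} \approx -0.80872 + 0.0003522 i$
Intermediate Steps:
$N{\left(Z \right)} = \sqrt{-162 + Z}$
$\frac{u{\left(60,-47 \right)} - 23515}{N{\left(1 \right)} + 29135} = \frac{-47 - 23515}{\sqrt{-162 + 1} + 29135} = - \frac{23562}{\sqrt{-161} + 29135} = - \frac{23562}{i \sqrt{161} + 29135} = - \frac{23562}{29135 + i \sqrt{161}}$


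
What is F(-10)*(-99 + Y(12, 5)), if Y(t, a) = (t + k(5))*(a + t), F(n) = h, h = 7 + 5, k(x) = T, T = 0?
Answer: 1260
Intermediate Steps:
k(x) = 0
h = 12
F(n) = 12
Y(t, a) = t*(a + t) (Y(t, a) = (t + 0)*(a + t) = t*(a + t))
F(-10)*(-99 + Y(12, 5)) = 12*(-99 + 12*(5 + 12)) = 12*(-99 + 12*17) = 12*(-99 + 204) = 12*105 = 1260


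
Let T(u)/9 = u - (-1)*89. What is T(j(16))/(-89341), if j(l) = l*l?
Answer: -3105/89341 ≈ -0.034754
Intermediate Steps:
j(l) = l**2
T(u) = 801 + 9*u (T(u) = 9*(u - (-1)*89) = 9*(u - 1*(-89)) = 9*(u + 89) = 9*(89 + u) = 801 + 9*u)
T(j(16))/(-89341) = (801 + 9*16**2)/(-89341) = (801 + 9*256)*(-1/89341) = (801 + 2304)*(-1/89341) = 3105*(-1/89341) = -3105/89341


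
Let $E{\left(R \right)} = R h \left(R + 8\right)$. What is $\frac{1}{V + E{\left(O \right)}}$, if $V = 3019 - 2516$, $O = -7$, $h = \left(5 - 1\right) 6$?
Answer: $\frac{1}{335} \approx 0.0029851$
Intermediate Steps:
$h = 24$ ($h = 4 \cdot 6 = 24$)
$E{\left(R \right)} = 24 R \left(8 + R\right)$ ($E{\left(R \right)} = R 24 \left(R + 8\right) = 24 R \left(8 + R\right)$)
$V = 503$
$\frac{1}{V + E{\left(O \right)}} = \frac{1}{503 + 24 \left(-7\right) \left(8 - 7\right)} = \frac{1}{503 + 24 \left(-7\right) 1} = \frac{1}{503 - 168} = \frac{1}{335}$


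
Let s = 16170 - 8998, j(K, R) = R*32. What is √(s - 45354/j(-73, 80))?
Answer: √45787415/80 ≈ 84.583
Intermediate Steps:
j(K, R) = 32*R
s = 7172
√(s - 45354/j(-73, 80)) = √(7172 - 45354/(32*80)) = √(7172 - 45354/2560) = √(7172 - 45354*1/2560) = √(7172 - 22677/1280) = √(9157483/1280) = √45787415/80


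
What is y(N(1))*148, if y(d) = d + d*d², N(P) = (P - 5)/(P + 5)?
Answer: -3848/27 ≈ -142.52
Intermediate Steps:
N(P) = (-5 + P)/(5 + P)
y(d) = d + d³
y(N(1))*148 = ((-5 + 1)/(5 + 1) + ((-5 + 1)/(5 + 1))³)*148 = (-4/6 + (-4/6)³)*148 = ((⅙)*(-4) + ((⅙)*(-4))³)*148 = (-⅔ + (-⅔)³)*148 = (-⅔ - 8/27)*148 = -26/27*148 = -3848/27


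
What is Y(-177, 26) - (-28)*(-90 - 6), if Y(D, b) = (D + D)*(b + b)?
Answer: -21096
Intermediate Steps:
Y(D, b) = 4*D*b (Y(D, b) = (2*D)*(2*b) = 4*D*b)
Y(-177, 26) - (-28)*(-90 - 6) = 4*(-177)*26 - (-28)*(-90 - 6) = -18408 - (-28)*(-96) = -18408 - 1*2688 = -18408 - 2688 = -21096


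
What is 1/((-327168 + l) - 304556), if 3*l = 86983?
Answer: -3/1808189 ≈ -1.6591e-6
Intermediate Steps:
l = 86983/3 (l = (1/3)*86983 = 86983/3 ≈ 28994.)
1/((-327168 + l) - 304556) = 1/((-327168 + 86983/3) - 304556) = 1/(-894521/3 - 304556) = 1/(-1808189/3) = -3/1808189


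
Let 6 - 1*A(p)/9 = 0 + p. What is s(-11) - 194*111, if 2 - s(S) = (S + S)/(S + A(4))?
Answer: -150702/7 ≈ -21529.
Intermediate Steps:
A(p) = 54 - 9*p (A(p) = 54 - 9*(0 + p) = 54 - 9*p)
s(S) = 2 - 2*S/(18 + S) (s(S) = 2 - (S + S)/(S + (54 - 9*4)) = 2 - 2*S/(S + (54 - 36)) = 2 - 2*S/(S + 18) = 2 - 2*S/(18 + S))
s(-11) - 194*111 = 36/(18 - 11) - 194*111 = 36/7 - 21534 = -150702/7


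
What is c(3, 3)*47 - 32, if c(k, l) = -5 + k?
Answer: -126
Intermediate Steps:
c(3, 3)*47 - 32 = (-5 + 3)*47 - 32 = -2*47 - 32 = -94 - 32 = -126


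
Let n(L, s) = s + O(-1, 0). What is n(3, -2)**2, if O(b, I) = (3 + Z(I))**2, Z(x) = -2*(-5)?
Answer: 27889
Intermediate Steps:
Z(x) = 10
O(b, I) = 169 (O(b, I) = (3 + 10)**2 = 13**2 = 169)
n(L, s) = 169 + s (n(L, s) = s + 169 = 169 + s)
n(3, -2)**2 = (169 - 2)**2 = 167**2 = 27889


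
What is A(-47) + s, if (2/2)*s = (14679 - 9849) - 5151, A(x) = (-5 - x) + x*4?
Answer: -467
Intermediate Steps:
A(x) = -5 + 3*x (A(x) = (-5 - x) + 4*x = -5 + 3*x)
s = -321 (s = (14679 - 9849) - 5151 = 4830 - 5151 = -321)
A(-47) + s = (-5 + 3*(-47)) - 321 = (-5 - 141) - 321 = -146 - 321 = -467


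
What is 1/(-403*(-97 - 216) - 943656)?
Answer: -1/817517 ≈ -1.2232e-6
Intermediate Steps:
1/(-403*(-97 - 216) - 943656) = 1/(-403*(-313) - 943656) = 1/(126139 - 943656) = 1/(-817517) = -1/817517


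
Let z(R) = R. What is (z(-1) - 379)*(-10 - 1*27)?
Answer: 14060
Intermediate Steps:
(z(-1) - 379)*(-10 - 1*27) = (-1 - 379)*(-10 - 1*27) = -380*(-10 - 27) = -380*(-37) = 14060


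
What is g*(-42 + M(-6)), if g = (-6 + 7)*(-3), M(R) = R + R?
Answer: 162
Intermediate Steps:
M(R) = 2*R
g = -3 (g = 1*(-3) = -3)
g*(-42 + M(-6)) = -3*(-42 + 2*(-6)) = -3*(-42 - 12) = -3*(-54) = 162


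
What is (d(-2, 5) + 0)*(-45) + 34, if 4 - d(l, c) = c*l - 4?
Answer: -776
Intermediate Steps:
d(l, c) = 8 - c*l (d(l, c) = 4 - (c*l - 4) = 4 - (-4 + c*l) = 4 + (4 - c*l) = 8 - c*l)
(d(-2, 5) + 0)*(-45) + 34 = ((8 - 1*5*(-2)) + 0)*(-45) + 34 = ((8 + 10) + 0)*(-45) + 34 = (18 + 0)*(-45) + 34 = 18*(-45) + 34 = -810 + 34 = -776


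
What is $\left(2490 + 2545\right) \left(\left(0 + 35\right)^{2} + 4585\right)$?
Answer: $29253350$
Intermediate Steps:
$\left(2490 + 2545\right) \left(\left(0 + 35\right)^{2} + 4585\right) = 5035 \left(35^{2} + 4585\right) = 5035 \left(1225 + 4585\right) = 5035 \cdot 5810 = 29253350$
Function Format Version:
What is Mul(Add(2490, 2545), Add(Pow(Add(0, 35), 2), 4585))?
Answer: 29253350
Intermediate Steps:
Mul(Add(2490, 2545), Add(Pow(Add(0, 35), 2), 4585)) = Mul(5035, Add(Pow(35, 2), 4585)) = Mul(5035, Add(1225, 4585)) = Mul(5035, 5810) = 29253350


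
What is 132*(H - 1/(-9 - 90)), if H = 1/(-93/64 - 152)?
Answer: 13940/29463 ≈ 0.47314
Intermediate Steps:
H = -64/9821 (H = 1/(-93*1/64 - 152) = 1/(-93/64 - 152) = 1/(-9821/64) = -64/9821 ≈ -0.0065167)
132*(H - 1/(-9 - 90)) = 132*(-64/9821 - 1/(-9 - 90)) = 132*(-64/9821 - 1/(-99)) = 132*(-64/9821 - 1*(-1/99)) = 132*(-64/9821 + 1/99) = 132*(3485/972279) = 13940/29463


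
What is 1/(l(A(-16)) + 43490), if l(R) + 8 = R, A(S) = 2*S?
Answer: 1/43450 ≈ 2.3015e-5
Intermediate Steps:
l(R) = -8 + R
1/(l(A(-16)) + 43490) = 1/((-8 + 2*(-16)) + 43490) = 1/((-8 - 32) + 43490) = 1/(-40 + 43490) = 1/43450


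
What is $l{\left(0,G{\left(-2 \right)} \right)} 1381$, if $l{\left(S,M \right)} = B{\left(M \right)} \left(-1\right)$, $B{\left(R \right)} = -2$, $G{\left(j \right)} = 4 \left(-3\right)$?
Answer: $2762$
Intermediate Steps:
$G{\left(j \right)} = -12$
$l{\left(S,M \right)} = 2$ ($l{\left(S,M \right)} = \left(-2\right) \left(-1\right) = 2$)
$l{\left(0,G{\left(-2 \right)} \right)} 1381 = 2 \cdot 1381 = 2762$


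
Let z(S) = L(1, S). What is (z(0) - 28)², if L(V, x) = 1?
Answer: 729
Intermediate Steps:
z(S) = 1
(z(0) - 28)² = (1 - 28)² = (-27)² = 729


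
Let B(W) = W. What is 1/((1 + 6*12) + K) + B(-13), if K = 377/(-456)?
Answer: -427387/32911 ≈ -12.986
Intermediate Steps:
K = -377/456 (K = 377*(-1/456) = -377/456 ≈ -0.82675)
1/((1 + 6*12) + K) + B(-13) = 1/((1 + 6*12) - 377/456) - 13 = 1/((1 + 72) - 377/456) - 13 = 1/(73 - 377/456) - 13 = 1/(32911/456) - 13 = 456/32911 - 13 = -427387/32911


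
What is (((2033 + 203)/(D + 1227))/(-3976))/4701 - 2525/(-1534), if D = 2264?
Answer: 10297406718461/6255929598009 ≈ 1.6460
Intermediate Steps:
(((2033 + 203)/(D + 1227))/(-3976))/4701 - 2525/(-1534) = (((2033 + 203)/(2264 + 1227))/(-3976))/4701 - 2525/(-1534) = ((2236/3491)*(-1/3976))*(1/4701) - 2525*(-1/1534) = ((2236*(1/3491))*(-1/3976))*(1/4701) + 2525/1534 = ((2236/3491)*(-1/3976))*(1/4701) + 2525/1534 = -559/3470054*1/4701 + 2525/1534 = -559/16312723854 + 2525/1534 = 10297406718461/6255929598009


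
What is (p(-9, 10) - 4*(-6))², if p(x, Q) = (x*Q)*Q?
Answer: 767376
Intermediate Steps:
p(x, Q) = x*Q² (p(x, Q) = (Q*x)*Q = x*Q²)
(p(-9, 10) - 4*(-6))² = (-9*10² - 4*(-6))² = (-9*100 + 24)² = (-900 + 24)² = (-876)² = 767376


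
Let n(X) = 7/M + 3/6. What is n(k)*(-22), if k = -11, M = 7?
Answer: -33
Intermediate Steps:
n(X) = 3/2 (n(X) = 7/7 + 3/6 = 7*(⅐) + 3*(⅙) = 1 + ½ = 3/2)
n(k)*(-22) = (3/2)*(-22) = -33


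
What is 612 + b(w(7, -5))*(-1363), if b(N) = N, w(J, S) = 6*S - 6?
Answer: 49680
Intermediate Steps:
w(J, S) = -6 + 6*S
612 + b(w(7, -5))*(-1363) = 612 + (-6 + 6*(-5))*(-1363) = 612 + (-6 - 30)*(-1363) = 612 - 36*(-1363) = 612 + 49068 = 49680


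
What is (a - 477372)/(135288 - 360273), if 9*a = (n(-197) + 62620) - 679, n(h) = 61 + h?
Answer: 4234543/2024865 ≈ 2.0913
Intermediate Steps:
a = 61805/9 (a = (((61 - 197) + 62620) - 679)/9 = ((-136 + 62620) - 679)/9 = (62484 - 679)/9 = (⅑)*61805 = 61805/9 ≈ 6867.2)
(a - 477372)/(135288 - 360273) = (61805/9 - 477372)/(135288 - 360273) = -4234543/9/(-224985) = -4234543/9*(-1/224985) = 4234543/2024865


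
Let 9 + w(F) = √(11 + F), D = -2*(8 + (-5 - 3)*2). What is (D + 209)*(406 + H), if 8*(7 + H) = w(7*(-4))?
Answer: 716175/8 + 225*I*√17/8 ≈ 89522.0 + 115.96*I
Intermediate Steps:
D = 16 (D = -2*(8 - 8*2) = -2*(8 - 16) = -2*(-8) = 16)
w(F) = -9 + √(11 + F)
H = -65/8 + I*√17/8 (H = -7 + (-9 + √(11 + 7*(-4)))/8 = -7 + (-9 + √(11 - 28))/8 = -7 + (-9 + √(-17))/8 = -7 + (-9 + I*√17)/8 = -7 + (-9/8 + I*√17/8) = -65/8 + I*√17/8 ≈ -8.125 + 0.51539*I)
(D + 209)*(406 + H) = (16 + 209)*(406 + (-65/8 + I*√17/8)) = 225*(3183/8 + I*√17/8) = 716175/8 + 225*I*√17/8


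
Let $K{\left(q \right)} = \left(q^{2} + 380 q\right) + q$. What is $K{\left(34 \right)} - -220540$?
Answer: $234650$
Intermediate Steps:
$K{\left(q \right)} = q^{2} + 381 q$
$K{\left(34 \right)} - -220540 = 34 \left(381 + 34\right) - -220540 = 34 \cdot 415 + 220540 = 14110 + 220540 = 234650$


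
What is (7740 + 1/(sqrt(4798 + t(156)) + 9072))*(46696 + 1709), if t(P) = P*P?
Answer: 440337295003788/1175315 - 1383*sqrt(29134)/2350630 ≈ 3.7465e+8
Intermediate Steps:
t(P) = P**2
(7740 + 1/(sqrt(4798 + t(156)) + 9072))*(46696 + 1709) = (7740 + 1/(sqrt(4798 + 156**2) + 9072))*(46696 + 1709) = (7740 + 1/(sqrt(4798 + 24336) + 9072))*48405 = (7740 + 1/(sqrt(29134) + 9072))*48405 = (7740 + 1/(9072 + sqrt(29134)))*48405 = 374654700 + 48405/(9072 + sqrt(29134))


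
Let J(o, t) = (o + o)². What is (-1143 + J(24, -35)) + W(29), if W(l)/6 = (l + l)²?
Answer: 21345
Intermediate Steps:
J(o, t) = 4*o² (J(o, t) = (2*o)² = 4*o²)
W(l) = 24*l² (W(l) = 6*(l + l)² = 6*(2*l)² = 6*(4*l²) = 24*l²)
(-1143 + J(24, -35)) + W(29) = (-1143 + 4*24²) + 24*29² = (-1143 + 4*576) + 24*841 = (-1143 + 2304) + 20184 = 1161 + 20184 = 21345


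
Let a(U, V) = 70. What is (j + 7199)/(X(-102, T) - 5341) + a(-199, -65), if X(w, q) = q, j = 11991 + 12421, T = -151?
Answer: 352829/5492 ≈ 64.244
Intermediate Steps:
j = 24412
(j + 7199)/(X(-102, T) - 5341) + a(-199, -65) = (24412 + 7199)/(-151 - 5341) + 70 = 31611/(-5492) + 70 = 31611*(-1/5492) + 70 = -31611/5492 + 70 = 352829/5492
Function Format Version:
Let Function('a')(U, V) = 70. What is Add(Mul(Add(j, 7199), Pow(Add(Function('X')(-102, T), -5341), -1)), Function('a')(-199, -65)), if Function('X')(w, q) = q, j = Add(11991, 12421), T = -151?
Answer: Rational(352829, 5492) ≈ 64.244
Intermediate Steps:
j = 24412
Add(Mul(Add(j, 7199), Pow(Add(Function('X')(-102, T), -5341), -1)), Function('a')(-199, -65)) = Add(Mul(Add(24412, 7199), Pow(Add(-151, -5341), -1)), 70) = Add(Mul(31611, Pow(-5492, -1)), 70) = Add(Mul(31611, Rational(-1, 5492)), 70) = Add(Rational(-31611, 5492), 70) = Rational(352829, 5492)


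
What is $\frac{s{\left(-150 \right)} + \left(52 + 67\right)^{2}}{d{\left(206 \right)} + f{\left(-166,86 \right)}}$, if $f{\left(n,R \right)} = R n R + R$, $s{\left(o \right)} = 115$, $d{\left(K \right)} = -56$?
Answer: $- \frac{7138}{613853} \approx -0.011628$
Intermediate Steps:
$f{\left(n,R \right)} = R + n R^{2}$ ($f{\left(n,R \right)} = n R^{2} + R = R + n R^{2}$)
$\frac{s{\left(-150 \right)} + \left(52 + 67\right)^{2}}{d{\left(206 \right)} + f{\left(-166,86 \right)}} = \frac{115 + \left(52 + 67\right)^{2}}{-56 + 86 \left(1 + 86 \left(-166\right)\right)} = \frac{115 + 119^{2}}{-56 + 86 \left(1 - 14276\right)} = \frac{115 + 14161}{-56 + 86 \left(-14275\right)} = \frac{14276}{-56 - 1227650} = \frac{14276}{-1227706} = 14276 \left(- \frac{1}{1227706}\right) = - \frac{7138}{613853}$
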